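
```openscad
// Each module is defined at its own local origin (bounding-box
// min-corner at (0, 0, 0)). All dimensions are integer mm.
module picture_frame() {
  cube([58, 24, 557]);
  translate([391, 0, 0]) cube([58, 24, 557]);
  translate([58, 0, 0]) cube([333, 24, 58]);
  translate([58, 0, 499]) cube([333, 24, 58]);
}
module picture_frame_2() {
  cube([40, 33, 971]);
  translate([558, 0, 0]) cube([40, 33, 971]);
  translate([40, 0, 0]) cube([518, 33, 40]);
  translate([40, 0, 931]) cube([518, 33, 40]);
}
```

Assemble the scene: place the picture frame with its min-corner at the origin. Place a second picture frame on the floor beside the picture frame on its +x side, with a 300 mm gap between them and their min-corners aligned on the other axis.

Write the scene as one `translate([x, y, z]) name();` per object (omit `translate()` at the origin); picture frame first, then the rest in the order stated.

picture_frame();
translate([749, 0, 0]) picture_frame_2();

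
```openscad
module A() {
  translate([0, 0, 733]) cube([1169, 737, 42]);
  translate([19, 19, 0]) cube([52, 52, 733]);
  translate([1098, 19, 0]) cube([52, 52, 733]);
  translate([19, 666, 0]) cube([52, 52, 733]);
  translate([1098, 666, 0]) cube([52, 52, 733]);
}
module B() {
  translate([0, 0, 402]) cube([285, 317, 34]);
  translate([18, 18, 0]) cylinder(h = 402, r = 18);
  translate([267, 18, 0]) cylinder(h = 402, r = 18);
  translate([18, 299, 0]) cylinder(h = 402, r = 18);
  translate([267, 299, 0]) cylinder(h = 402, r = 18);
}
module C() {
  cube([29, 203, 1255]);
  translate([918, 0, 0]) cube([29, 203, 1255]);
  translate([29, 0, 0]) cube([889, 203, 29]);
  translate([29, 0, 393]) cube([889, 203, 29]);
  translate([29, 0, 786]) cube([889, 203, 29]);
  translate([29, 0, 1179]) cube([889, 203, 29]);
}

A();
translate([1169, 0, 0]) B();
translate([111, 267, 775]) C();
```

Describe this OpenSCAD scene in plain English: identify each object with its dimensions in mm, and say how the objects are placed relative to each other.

A is a table with a 1169×737 mm rectangular top, 42 mm thick, top surface at z = 775 mm, supported by four 52×52 mm square legs, each inset 19 mm from the nearest pair of top edges, running from the floor.

B is a four-legged stool. The seat is a 285×317×34 mm slab whose top surface is at z = 436 mm; four round legs, each 36 mm in diameter, run from the floor (z = 0) to the underside of the seat, each leg's axis is inset half a diameter from the nearest pair of seat edges (so the leg's bounding box is flush with the corner).

C is an open bookshelf. Two side panels, each 29 mm thick, 203 mm deep and 1255 mm tall, stand 947 mm apart (outside-to-outside). Between them sit 4 shelves, each 29 mm thick and 203 mm deep, spanning the full gap between the sides. The bottom shelf rests on the floor (its underside at z = 0) and the clear gap between one shelf's top and the next shelf's underside is 364 mm.

The stool is against the table's +x side, with their −y faces flush. The bookshelf is on top of the table, centred.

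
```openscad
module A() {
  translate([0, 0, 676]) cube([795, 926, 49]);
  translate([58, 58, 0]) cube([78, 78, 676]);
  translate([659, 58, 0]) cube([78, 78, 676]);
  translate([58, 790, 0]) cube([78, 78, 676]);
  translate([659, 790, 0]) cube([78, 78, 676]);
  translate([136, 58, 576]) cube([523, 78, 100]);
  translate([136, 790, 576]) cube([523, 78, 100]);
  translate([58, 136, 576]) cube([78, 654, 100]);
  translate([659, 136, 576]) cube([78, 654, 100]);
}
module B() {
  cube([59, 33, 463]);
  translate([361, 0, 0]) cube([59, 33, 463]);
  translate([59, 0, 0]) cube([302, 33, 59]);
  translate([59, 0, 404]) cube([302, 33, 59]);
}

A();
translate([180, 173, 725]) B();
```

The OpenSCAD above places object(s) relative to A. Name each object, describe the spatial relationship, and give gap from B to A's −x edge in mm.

A is a table. B is a picture frame. The picture frame is on top of the table. The gap from the picture frame to the table's −x edge is 180 mm.

The picture frame's min-x is at 180; the table's min-x is 0; gap = 180 mm.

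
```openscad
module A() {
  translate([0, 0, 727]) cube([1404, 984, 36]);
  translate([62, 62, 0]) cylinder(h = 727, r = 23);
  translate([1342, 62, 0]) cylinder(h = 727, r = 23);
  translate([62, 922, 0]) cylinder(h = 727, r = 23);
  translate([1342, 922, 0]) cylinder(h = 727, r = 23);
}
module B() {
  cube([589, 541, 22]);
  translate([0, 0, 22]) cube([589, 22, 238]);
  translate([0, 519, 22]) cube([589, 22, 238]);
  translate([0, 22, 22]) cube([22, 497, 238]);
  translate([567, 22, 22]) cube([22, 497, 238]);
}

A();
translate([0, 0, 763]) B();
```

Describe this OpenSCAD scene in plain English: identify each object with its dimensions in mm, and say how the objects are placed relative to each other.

A is a table with a 1404×984 mm rectangular top, 36 mm thick, top surface at z = 763 mm, supported by four round legs of 46 mm diameter, each leg's bounding box inset 39 mm from the nearest pair of top edges, running from the floor.

B is an open-topped rectangular box: outside dimensions 589×541×260 mm, with a uniform wall and base thickness of 22 mm. The base is a full 589×541 slab on the floor; four walls sit on top of the base. The front and back walls (the −y and +y sides) span the full width; the two side walls fit between them.

The open box is on top of the table.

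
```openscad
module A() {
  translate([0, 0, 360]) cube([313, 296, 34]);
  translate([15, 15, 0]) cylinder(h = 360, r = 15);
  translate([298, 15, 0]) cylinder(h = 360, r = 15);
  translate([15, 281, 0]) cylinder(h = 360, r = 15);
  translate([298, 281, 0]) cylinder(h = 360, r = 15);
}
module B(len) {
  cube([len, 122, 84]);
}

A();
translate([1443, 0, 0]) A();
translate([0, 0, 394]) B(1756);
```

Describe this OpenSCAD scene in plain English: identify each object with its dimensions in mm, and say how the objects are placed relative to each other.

A is a four-legged stool. The seat is 313×296 mm, 34 mm thick, top at z = 394 mm. It stands on four round legs, each 30 mm in diameter, from z = 0 to the seat underside, each leg's axis is inset half a diameter from the nearest pair of seat edges (so the leg's bounding box is flush with the corner).

B is a rectangular beam 1756 mm long (x), 122 mm deep (y), 84 mm thick (z).

The beam spans the tops of two stools placed 1130 mm apart, resting at z = 394 mm.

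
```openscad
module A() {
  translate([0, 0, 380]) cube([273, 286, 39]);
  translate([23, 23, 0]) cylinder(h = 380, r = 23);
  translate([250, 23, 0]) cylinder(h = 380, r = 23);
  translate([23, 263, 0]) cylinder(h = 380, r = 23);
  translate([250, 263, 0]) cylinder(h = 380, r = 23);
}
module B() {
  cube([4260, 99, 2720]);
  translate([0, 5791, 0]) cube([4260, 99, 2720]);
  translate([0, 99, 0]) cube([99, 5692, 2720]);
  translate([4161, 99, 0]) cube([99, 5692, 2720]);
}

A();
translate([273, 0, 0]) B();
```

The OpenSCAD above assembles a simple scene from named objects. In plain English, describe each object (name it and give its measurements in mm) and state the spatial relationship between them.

A is a simple wooden stool: a rectangular seat 273 mm (x) by 286 mm (y), 39 mm thick, top face at z = 419 mm, on four round legs, each 46 mm in diameter. The legs rest on z = 0, each leg's axis is inset half a diameter from the nearest pair of seat edges (so the leg's bounding box is flush with the corner).

B is the wall frame of a small rectangular building: four walls, each 2720 mm tall and 99 mm thick, enclosing a footprint 4260 mm (x) by 5890 mm (y) outside-to-outside, with no floor or roof. The front and back walls (the −y and +y sides) span the full width; the two side walls fit between them.

The house frame is against the stool's +x side, with their −y faces flush.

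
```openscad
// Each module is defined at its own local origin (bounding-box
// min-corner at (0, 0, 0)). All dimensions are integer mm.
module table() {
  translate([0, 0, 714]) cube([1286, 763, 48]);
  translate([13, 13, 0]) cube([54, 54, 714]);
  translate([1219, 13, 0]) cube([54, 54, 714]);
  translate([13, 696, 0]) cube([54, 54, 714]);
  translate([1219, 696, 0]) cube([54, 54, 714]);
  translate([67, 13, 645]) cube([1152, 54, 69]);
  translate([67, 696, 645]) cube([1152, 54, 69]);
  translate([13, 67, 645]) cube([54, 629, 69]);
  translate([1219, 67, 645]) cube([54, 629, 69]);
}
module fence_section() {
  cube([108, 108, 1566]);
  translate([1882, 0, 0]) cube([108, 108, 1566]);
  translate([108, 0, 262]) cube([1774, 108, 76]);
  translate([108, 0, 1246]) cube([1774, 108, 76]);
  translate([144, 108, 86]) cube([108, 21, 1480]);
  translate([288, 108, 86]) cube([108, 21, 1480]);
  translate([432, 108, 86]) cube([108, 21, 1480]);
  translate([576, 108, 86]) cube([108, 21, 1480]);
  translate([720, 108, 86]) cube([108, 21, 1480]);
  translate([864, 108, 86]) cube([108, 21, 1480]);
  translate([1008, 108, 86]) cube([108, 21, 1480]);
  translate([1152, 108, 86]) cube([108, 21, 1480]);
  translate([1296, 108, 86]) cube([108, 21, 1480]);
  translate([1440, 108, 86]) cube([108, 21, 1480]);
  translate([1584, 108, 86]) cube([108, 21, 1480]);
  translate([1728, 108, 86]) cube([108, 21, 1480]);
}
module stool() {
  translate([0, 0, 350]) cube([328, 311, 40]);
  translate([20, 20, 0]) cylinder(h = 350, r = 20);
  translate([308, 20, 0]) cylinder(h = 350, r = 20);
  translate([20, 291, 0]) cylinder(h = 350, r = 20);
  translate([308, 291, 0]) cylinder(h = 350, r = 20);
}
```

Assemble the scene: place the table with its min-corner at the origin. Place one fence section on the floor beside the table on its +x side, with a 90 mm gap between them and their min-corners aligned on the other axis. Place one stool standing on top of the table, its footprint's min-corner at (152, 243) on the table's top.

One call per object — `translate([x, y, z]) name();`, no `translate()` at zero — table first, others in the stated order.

table();
translate([1376, 0, 0]) fence_section();
translate([152, 243, 762]) stool();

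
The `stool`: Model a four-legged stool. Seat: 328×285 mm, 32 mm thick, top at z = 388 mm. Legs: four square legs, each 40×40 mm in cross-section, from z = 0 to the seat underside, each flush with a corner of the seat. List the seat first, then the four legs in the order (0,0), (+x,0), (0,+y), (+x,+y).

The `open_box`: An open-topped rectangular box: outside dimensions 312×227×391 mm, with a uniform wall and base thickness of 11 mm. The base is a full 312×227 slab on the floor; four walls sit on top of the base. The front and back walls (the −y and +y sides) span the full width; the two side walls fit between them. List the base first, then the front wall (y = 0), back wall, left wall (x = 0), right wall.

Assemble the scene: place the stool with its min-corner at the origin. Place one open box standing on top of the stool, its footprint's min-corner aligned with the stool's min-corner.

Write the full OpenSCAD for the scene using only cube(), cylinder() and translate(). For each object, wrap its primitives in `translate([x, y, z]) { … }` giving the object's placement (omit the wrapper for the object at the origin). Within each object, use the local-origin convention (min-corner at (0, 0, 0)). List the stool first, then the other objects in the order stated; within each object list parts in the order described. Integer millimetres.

translate([0, 0, 356]) cube([328, 285, 32]);
cube([40, 40, 356]);
translate([288, 0, 0]) cube([40, 40, 356]);
translate([0, 245, 0]) cube([40, 40, 356]);
translate([288, 245, 0]) cube([40, 40, 356]);
translate([0, 0, 388]) {
  cube([312, 227, 11]);
  translate([0, 0, 11]) cube([312, 11, 380]);
  translate([0, 216, 11]) cube([312, 11, 380]);
  translate([0, 11, 11]) cube([11, 205, 380]);
  translate([301, 11, 11]) cube([11, 205, 380]);
}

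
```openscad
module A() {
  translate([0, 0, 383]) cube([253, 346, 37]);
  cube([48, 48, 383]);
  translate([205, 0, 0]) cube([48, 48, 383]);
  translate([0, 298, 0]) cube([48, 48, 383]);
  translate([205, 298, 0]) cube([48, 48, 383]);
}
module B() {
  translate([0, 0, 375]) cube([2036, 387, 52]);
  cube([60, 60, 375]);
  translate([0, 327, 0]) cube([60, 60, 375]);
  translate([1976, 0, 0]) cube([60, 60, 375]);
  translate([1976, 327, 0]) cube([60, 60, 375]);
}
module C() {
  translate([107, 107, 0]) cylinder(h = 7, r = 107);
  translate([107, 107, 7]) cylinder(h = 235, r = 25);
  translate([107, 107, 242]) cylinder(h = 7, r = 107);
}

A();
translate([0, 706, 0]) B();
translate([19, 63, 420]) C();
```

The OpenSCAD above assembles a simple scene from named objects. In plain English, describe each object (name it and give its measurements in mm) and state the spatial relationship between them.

A is a simple wooden stool: a rectangular seat 253 mm (x) by 346 mm (y), 37 mm thick, top face at z = 420 mm, on four square legs, each 48×48 mm in cross-section. The legs rest on z = 0, each flush with a corner of the seat.

B is a bench: a 2036×387 mm seat slab, 52 mm thick, top at z = 427 mm, on four 60×60 mm square legs flush with the seat corners and standing on z = 0.

C is a spool: two coaxial disc flanges of radius 107 mm and thickness 7 mm, joined by a core cylinder of radius 25 mm and height 235 mm. The lower flange rests on z = 0 and the three cylinders share a vertical axis.

The bench is on the floor beside the stool on its +y side. The spool is on top of the stool.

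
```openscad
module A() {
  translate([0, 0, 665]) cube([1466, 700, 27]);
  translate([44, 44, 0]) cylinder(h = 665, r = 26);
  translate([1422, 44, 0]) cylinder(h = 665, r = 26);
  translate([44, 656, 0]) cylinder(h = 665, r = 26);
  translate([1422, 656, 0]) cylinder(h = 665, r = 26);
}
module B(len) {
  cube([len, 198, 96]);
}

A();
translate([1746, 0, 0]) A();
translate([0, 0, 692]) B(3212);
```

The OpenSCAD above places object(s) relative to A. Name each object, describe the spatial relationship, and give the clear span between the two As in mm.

Second table starts at x = 1746; first ends at x = 1466; clear span = 1746 − 1466 = 280 mm.

A is a table. B is a beam. A beam spans the tops of two tables. The clear span between the two tables is 280 mm.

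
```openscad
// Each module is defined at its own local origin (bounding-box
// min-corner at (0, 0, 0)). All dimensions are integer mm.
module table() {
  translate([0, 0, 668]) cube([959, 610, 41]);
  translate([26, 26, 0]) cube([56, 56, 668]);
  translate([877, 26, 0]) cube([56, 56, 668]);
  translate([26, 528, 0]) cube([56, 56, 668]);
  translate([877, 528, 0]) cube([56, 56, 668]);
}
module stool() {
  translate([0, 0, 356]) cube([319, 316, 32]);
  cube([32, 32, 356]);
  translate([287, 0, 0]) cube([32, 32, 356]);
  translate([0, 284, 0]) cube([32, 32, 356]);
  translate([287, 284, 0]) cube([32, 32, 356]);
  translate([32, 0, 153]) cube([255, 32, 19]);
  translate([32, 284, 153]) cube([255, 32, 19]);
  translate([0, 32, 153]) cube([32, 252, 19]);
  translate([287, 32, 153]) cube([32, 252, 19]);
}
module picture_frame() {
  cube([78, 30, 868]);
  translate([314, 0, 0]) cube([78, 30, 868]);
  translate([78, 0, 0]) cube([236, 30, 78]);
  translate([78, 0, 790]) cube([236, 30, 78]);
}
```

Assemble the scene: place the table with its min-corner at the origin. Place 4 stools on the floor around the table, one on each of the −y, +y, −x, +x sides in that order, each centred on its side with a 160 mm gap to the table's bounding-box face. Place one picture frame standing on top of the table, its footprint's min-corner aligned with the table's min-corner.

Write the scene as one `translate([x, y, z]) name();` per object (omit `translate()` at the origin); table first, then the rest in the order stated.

table();
translate([320, -476, 0]) stool();
translate([320, 770, 0]) stool();
translate([-479, 147, 0]) stool();
translate([1119, 147, 0]) stool();
translate([0, 0, 709]) picture_frame();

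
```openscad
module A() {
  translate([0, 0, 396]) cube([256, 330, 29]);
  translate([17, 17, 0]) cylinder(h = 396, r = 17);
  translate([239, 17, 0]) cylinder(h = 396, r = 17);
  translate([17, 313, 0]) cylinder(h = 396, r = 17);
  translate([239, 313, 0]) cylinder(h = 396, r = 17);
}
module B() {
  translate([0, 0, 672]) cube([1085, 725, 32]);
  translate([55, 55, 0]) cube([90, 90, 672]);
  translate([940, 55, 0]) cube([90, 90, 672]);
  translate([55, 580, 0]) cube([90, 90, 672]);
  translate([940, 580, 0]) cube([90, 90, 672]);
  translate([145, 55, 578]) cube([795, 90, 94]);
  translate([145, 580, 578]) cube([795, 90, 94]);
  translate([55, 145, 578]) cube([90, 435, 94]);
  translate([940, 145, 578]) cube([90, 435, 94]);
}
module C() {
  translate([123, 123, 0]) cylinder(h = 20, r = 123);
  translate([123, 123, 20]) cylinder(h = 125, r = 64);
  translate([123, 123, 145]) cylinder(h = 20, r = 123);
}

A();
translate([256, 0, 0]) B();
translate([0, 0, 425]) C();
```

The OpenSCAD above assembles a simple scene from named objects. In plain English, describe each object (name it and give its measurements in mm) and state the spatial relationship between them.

A is a four-legged stool. The seat is a 256×330×29 mm slab whose top surface is at z = 425 mm; four round legs, each 34 mm in diameter, run from the floor (z = 0) to the underside of the seat, each leg's axis is inset half a diameter from the nearest pair of seat edges (so the leg's bounding box is flush with the corner).

B is a table with a 1085×725 mm rectangular top, 32 mm thick, top surface at z = 704 mm, supported by four 90×90 mm square legs, each inset 55 mm from the nearest pair of top edges, running from the floor. Four apron rails, 90 mm thick and 94 mm tall, run between adjacent legs with their top edges flush with the underside of the top and their outer faces flush with the legs' outer faces.

C is a spool: two coaxial disc flanges of radius 123 mm and thickness 20 mm, joined by a core cylinder of radius 64 mm and height 125 mm. The lower flange rests on z = 0 and the three cylinders share a vertical axis.

The table is against the stool's +x side, with their −y faces flush. The spool is on top of the stool.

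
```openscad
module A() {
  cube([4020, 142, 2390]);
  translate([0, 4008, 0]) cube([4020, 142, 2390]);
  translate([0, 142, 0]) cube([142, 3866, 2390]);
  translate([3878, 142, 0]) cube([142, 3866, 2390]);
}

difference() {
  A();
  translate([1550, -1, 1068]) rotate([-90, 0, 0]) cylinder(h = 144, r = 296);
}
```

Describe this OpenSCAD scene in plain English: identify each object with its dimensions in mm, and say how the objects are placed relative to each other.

A is a box-shaped house frame (walls only): outside footprint 4020×4150 mm, wall height 2390 mm, wall thickness 142 mm. The two y-facing walls run the full x-width; the two x-facing walls fit between the inner faces of the y-facing walls.

The house frame has a circular hole of radius 296 mm through its front wall, centred at (x = 1550, z = 1068).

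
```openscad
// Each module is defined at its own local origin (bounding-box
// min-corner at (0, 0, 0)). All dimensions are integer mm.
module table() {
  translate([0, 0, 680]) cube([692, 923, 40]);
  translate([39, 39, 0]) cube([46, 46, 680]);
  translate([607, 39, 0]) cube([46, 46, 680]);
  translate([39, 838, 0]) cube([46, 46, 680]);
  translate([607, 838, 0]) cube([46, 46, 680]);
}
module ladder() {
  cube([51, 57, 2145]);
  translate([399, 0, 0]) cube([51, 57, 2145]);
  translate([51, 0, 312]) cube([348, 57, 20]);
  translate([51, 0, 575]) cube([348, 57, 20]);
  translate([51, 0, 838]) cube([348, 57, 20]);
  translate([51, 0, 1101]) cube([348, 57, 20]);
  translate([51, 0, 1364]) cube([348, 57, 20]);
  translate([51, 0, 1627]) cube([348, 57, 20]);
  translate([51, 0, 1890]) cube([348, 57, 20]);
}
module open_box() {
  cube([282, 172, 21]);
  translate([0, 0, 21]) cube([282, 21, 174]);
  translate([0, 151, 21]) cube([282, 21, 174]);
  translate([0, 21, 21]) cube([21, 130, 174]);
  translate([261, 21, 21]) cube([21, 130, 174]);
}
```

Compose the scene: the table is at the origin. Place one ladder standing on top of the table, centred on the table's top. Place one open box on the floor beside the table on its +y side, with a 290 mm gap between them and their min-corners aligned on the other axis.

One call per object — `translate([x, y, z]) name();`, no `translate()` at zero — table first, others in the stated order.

table();
translate([121, 433, 720]) ladder();
translate([0, 1213, 0]) open_box();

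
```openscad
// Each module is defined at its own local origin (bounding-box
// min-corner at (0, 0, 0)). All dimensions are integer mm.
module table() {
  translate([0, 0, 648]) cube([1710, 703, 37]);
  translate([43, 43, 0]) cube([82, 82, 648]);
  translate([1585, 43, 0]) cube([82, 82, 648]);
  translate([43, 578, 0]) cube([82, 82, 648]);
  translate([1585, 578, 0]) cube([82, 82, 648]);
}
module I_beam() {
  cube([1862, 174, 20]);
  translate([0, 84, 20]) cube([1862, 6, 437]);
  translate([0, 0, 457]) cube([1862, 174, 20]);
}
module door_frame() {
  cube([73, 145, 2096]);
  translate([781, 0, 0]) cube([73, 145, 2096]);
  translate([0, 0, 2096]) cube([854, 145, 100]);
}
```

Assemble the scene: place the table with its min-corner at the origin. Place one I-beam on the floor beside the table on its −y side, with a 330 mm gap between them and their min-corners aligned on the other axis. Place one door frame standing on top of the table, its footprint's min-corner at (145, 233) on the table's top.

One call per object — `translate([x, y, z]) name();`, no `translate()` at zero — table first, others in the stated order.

table();
translate([0, -504, 0]) I_beam();
translate([145, 233, 685]) door_frame();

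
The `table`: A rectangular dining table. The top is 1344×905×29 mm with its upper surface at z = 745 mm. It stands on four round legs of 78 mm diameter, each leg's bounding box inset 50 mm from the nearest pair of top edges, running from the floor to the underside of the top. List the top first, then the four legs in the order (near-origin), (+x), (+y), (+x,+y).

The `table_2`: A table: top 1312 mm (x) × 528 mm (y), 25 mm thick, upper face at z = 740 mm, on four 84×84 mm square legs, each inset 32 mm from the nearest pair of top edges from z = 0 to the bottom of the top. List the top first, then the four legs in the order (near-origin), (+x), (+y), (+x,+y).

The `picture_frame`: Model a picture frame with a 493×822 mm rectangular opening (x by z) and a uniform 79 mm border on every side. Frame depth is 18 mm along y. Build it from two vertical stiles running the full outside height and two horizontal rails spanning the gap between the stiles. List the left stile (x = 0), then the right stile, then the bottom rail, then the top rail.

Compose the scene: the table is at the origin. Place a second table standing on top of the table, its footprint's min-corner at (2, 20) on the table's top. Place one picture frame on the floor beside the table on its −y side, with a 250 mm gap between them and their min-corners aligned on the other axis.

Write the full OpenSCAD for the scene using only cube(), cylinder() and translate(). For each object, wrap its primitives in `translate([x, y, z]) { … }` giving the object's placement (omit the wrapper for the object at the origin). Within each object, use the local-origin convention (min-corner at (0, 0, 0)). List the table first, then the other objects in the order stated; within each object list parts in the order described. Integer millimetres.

translate([0, 0, 716]) cube([1344, 905, 29]);
translate([89, 89, 0]) cylinder(h = 716, r = 39);
translate([1255, 89, 0]) cylinder(h = 716, r = 39);
translate([89, 816, 0]) cylinder(h = 716, r = 39);
translate([1255, 816, 0]) cylinder(h = 716, r = 39);
translate([2, 20, 745]) {
  translate([0, 0, 715]) cube([1312, 528, 25]);
  translate([32, 32, 0]) cube([84, 84, 715]);
  translate([1196, 32, 0]) cube([84, 84, 715]);
  translate([32, 412, 0]) cube([84, 84, 715]);
  translate([1196, 412, 0]) cube([84, 84, 715]);
}
translate([0, -268, 0]) {
  cube([79, 18, 980]);
  translate([572, 0, 0]) cube([79, 18, 980]);
  translate([79, 0, 0]) cube([493, 18, 79]);
  translate([79, 0, 901]) cube([493, 18, 79]);
}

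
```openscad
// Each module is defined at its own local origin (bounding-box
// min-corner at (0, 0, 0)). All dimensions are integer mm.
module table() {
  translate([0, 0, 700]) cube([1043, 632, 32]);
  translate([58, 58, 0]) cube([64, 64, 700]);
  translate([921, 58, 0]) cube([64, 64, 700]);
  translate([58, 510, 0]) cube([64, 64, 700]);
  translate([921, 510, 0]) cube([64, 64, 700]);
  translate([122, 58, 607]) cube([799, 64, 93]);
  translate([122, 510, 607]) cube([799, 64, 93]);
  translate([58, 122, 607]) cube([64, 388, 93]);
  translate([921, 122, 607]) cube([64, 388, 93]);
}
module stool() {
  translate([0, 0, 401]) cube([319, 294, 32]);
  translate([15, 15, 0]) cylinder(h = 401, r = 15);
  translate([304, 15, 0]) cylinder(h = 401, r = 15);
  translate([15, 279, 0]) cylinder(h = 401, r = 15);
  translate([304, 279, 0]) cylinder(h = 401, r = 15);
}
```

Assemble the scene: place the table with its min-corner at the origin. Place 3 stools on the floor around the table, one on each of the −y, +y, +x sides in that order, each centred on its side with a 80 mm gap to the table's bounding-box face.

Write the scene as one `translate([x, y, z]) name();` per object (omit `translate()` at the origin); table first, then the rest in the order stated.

table();
translate([362, -374, 0]) stool();
translate([362, 712, 0]) stool();
translate([1123, 169, 0]) stool();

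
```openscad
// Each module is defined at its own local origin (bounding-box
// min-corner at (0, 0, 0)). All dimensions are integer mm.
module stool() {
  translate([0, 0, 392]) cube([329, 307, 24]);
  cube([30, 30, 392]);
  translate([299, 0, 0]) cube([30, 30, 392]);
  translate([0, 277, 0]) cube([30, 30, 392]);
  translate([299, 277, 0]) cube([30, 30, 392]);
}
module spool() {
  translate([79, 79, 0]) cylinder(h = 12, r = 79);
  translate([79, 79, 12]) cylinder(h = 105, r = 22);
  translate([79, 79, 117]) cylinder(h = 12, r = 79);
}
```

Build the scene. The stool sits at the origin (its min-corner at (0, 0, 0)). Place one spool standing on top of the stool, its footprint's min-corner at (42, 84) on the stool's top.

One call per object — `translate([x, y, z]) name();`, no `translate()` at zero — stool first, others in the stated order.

stool();
translate([42, 84, 416]) spool();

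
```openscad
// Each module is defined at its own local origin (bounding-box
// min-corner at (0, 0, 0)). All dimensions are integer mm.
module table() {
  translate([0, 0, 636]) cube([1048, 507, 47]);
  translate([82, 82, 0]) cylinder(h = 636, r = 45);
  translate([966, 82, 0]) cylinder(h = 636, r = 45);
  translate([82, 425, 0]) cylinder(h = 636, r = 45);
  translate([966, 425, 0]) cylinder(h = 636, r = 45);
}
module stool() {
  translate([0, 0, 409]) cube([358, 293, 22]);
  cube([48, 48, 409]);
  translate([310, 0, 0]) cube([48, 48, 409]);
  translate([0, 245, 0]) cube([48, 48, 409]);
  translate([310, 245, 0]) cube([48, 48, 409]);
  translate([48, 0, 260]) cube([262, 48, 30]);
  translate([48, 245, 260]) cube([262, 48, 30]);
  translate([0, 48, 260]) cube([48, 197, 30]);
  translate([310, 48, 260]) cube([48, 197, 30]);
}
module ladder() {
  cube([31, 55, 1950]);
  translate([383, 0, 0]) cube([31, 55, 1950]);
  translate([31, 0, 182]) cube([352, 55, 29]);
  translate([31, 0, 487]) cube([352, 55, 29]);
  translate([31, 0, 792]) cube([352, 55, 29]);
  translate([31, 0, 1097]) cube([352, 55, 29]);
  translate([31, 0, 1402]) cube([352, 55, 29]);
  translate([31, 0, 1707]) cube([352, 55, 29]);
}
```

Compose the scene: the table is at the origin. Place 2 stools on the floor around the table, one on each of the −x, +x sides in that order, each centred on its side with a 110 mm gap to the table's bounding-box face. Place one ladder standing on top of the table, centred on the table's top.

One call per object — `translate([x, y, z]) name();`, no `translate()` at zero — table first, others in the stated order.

table();
translate([-468, 107, 0]) stool();
translate([1158, 107, 0]) stool();
translate([317, 226, 683]) ladder();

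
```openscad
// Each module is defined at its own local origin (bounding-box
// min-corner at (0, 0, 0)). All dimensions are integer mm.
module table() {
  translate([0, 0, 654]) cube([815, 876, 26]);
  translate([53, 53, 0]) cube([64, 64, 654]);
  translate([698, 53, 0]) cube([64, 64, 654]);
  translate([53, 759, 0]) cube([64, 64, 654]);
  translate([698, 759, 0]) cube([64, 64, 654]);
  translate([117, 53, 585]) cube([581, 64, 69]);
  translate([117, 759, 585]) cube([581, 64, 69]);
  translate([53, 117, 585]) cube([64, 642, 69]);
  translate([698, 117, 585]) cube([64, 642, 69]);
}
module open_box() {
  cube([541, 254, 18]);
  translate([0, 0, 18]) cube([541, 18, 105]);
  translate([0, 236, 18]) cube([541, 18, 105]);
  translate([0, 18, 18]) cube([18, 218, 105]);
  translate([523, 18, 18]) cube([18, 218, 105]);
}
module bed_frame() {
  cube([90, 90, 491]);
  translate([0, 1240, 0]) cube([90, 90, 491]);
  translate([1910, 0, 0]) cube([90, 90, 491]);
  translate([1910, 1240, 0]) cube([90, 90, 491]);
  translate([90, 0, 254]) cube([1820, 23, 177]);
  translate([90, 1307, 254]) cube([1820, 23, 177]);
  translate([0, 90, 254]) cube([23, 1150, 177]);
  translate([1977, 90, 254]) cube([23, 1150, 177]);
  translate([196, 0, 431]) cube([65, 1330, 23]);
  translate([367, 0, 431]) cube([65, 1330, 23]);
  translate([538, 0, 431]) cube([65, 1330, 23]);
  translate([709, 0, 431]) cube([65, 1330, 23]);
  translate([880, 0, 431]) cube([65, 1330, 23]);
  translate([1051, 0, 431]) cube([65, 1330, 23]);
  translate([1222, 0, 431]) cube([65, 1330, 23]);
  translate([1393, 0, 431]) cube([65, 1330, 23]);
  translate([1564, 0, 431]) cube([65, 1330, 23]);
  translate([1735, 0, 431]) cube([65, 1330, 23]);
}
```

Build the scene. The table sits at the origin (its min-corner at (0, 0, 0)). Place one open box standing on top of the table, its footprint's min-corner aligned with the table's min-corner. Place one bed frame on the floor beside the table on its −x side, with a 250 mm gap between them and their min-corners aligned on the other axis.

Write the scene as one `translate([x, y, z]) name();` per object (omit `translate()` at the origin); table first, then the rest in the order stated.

table();
translate([0, 0, 680]) open_box();
translate([-2250, 0, 0]) bed_frame();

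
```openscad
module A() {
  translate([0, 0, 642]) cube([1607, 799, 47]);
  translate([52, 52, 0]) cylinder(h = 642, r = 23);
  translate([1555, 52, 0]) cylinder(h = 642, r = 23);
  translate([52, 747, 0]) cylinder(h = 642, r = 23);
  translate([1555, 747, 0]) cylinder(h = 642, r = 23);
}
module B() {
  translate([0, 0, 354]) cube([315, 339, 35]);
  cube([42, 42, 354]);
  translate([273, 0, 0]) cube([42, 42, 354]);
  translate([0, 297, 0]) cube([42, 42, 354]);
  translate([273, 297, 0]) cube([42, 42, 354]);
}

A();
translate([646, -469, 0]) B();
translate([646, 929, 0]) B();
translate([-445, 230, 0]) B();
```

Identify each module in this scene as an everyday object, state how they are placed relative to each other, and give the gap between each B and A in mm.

Each stool's nearest face is 130 mm from the table's bounding box.

A is a table. B is a stool. Three stools sit around the table at the −y, +y, −x sides. The gap between each stool and the table is 130 mm.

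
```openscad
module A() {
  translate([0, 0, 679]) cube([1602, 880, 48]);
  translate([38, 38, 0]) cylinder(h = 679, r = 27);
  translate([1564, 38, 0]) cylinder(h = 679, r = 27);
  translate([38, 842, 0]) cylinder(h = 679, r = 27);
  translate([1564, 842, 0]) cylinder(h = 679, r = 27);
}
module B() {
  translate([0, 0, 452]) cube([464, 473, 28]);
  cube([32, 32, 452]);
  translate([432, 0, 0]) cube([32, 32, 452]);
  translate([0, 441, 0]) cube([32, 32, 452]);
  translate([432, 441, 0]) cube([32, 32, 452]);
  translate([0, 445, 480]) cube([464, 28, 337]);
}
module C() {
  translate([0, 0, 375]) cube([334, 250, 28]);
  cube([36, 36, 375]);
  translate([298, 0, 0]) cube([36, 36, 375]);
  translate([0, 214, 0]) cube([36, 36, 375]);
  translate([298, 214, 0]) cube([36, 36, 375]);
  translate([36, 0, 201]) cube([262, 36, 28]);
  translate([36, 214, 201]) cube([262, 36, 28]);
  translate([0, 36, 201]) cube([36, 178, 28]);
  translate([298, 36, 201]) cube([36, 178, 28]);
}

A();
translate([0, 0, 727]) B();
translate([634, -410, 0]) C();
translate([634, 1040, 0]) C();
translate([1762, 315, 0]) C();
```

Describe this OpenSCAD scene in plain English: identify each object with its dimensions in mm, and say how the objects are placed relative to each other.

A is a table with a 1602×880 mm rectangular top, 48 mm thick, top surface at z = 727 mm, supported by four round legs of 54 mm diameter, each leg's bounding box inset 11 mm from the nearest pair of top edges, running from the floor.

B is a chair: 464×473 mm seat, 28 mm thick, top at z = 480 mm, on four 32 mm square corner legs flush with the seat edges. A 28 mm thick backrest slab spans the full seat width, extending 337 mm above the seat top, its back face flush with the seat's +y edge.

C is a four-legged stool. The seat is a 334×250×28 mm slab whose top surface is at z = 403 mm; four square legs, each 36×36 mm in cross-section, run from the floor (z = 0) to the underside of the seat, each flush with a corner of the seat. Four stretchers, 36 mm wide and 28 mm tall, connect adjacent legs with their undersides at z = 201 mm, each running between the inner faces of the legs it joins and aligned with the legs' outer faces on the other axis.

The chair is on top of the table. Three stools sit around the table at the −y, +y, +x sides.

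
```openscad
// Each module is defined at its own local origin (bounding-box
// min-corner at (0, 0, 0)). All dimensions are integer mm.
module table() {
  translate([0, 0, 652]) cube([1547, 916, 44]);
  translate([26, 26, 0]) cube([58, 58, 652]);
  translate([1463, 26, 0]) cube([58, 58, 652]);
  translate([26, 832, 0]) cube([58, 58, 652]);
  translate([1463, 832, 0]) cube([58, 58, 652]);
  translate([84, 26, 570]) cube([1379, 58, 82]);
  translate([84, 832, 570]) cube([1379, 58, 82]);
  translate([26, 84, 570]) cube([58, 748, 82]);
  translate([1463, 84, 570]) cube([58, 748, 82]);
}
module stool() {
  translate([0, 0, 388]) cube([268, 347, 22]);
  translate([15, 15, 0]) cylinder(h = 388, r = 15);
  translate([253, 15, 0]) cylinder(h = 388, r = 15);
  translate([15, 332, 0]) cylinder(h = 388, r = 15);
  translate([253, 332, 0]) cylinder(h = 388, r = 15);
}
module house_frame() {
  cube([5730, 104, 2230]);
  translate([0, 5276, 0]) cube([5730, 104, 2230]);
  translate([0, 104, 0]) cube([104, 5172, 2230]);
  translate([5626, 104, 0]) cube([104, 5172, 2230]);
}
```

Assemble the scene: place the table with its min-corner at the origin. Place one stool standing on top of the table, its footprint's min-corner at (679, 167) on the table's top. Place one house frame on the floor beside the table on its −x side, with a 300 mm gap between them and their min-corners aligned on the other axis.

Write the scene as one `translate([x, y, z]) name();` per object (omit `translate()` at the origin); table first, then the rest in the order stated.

table();
translate([679, 167, 696]) stool();
translate([-6030, 0, 0]) house_frame();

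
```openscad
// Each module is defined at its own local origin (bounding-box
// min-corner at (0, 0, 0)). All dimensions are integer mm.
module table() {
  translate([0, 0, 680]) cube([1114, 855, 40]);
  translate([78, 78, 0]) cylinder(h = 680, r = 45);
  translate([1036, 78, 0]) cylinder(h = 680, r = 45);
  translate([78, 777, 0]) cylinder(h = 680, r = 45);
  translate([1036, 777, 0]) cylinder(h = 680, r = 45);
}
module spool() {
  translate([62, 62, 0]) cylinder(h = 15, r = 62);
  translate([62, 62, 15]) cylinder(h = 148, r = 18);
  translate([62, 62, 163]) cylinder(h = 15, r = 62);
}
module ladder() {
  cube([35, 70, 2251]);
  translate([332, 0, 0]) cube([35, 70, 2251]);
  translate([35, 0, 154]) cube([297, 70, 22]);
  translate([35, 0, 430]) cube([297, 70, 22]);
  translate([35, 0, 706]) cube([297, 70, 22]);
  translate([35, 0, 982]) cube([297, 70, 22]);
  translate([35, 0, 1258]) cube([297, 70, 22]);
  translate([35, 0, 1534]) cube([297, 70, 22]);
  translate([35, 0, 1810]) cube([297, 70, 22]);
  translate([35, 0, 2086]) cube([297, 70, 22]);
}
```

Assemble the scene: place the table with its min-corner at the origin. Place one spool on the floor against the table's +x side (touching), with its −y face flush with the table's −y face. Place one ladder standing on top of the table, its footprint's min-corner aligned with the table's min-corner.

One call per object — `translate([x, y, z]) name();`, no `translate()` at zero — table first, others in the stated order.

table();
translate([1114, 0, 0]) spool();
translate([0, 0, 720]) ladder();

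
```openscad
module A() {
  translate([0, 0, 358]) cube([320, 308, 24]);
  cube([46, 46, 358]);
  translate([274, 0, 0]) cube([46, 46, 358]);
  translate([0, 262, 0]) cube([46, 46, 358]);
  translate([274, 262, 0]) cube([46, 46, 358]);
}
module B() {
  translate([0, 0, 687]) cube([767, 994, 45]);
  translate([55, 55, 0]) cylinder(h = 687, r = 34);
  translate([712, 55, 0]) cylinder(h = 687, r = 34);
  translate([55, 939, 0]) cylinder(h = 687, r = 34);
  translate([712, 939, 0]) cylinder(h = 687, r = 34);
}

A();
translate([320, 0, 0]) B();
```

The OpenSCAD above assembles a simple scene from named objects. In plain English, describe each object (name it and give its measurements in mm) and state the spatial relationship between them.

A is a simple wooden stool: a rectangular seat 320 mm (x) by 308 mm (y), 24 mm thick, top face at z = 382 mm, on four square legs, each 46×46 mm in cross-section. The legs rest on z = 0, each flush with a corner of the seat.

B is a rectangular dining table. The top is 767×994×45 mm with its upper surface at z = 732 mm. It stands on four round legs of 68 mm diameter, each leg's bounding box inset 21 mm from the nearest pair of top edges, running from the floor to the underside of the top.

The table is against the stool's +x side, with their −y faces flush.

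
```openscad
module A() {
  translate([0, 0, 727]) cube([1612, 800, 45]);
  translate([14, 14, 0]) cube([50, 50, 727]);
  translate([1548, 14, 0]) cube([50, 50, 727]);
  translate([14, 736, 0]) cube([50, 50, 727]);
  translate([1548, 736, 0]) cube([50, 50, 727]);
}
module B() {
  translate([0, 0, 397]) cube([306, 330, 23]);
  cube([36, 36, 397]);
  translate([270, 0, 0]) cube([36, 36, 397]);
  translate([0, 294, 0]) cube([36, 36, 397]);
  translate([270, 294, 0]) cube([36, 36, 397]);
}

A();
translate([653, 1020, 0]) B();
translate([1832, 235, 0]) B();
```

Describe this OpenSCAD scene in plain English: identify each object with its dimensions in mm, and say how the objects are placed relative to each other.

A is a table with a 1612×800 mm rectangular top, 45 mm thick, top surface at z = 772 mm, supported by four 50×50 mm square legs, each inset 14 mm from the nearest pair of top edges, running from the floor.

B is a four-legged stool. The seat is 306×330 mm, 23 mm thick, top at z = 420 mm. It stands on four square legs, each 36×36 mm in cross-section, from z = 0 to the seat underside, each flush with a corner of the seat.

Two stools sit around the table at the +y, +x sides.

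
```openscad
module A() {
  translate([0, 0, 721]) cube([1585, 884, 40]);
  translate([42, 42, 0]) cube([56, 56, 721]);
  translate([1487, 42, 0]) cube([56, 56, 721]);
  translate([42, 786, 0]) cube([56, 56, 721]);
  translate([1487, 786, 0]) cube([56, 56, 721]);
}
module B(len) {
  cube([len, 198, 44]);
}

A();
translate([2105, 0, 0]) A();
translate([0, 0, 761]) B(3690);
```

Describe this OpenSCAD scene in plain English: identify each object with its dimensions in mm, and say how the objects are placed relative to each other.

A is a table: top 1585 mm (x) × 884 mm (y), 40 mm thick, upper face at z = 761 mm, on four 56×56 mm square legs, each inset 42 mm from the nearest pair of top edges, running from z = 0 to the bottom of the top.

B is a rectangular beam 3690 mm long (x), 198 mm deep (y), 44 mm thick (z).

The beam spans the tops of two tables placed 520 mm apart, resting at z = 761 mm.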